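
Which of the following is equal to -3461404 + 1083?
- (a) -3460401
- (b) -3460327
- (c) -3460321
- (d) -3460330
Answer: c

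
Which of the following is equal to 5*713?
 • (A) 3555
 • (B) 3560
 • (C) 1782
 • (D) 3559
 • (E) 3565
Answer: E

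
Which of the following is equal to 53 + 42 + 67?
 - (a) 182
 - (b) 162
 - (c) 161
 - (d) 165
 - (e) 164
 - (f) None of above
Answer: b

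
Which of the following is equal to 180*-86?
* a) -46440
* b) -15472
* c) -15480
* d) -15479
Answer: c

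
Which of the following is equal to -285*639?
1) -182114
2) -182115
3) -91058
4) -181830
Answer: 2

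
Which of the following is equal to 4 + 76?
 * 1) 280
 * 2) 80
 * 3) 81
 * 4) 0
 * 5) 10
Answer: 2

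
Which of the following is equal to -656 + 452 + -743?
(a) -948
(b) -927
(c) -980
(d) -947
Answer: d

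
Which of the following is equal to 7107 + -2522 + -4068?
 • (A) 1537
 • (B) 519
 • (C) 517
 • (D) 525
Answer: C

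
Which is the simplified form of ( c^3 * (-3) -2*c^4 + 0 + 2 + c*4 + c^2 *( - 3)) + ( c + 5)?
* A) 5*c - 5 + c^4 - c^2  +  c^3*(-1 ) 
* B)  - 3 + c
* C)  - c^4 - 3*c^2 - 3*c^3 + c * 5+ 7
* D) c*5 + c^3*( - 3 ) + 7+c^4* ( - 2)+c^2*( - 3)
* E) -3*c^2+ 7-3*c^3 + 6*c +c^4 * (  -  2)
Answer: D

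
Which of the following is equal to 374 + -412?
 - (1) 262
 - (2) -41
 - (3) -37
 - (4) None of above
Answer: 4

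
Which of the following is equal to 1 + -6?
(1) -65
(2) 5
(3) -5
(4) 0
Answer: 3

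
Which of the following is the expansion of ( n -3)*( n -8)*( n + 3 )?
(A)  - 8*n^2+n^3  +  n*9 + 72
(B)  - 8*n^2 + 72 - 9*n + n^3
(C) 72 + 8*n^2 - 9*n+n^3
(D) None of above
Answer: B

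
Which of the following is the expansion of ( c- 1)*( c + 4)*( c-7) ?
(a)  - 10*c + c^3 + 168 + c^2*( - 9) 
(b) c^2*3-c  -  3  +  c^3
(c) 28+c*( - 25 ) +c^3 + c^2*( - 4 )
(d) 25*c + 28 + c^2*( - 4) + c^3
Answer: c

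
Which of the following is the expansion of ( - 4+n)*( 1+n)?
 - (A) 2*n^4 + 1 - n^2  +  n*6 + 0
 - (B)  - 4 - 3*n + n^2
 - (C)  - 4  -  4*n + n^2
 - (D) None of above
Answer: B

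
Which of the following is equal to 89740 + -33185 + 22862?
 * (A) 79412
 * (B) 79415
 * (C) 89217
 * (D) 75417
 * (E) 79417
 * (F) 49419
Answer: E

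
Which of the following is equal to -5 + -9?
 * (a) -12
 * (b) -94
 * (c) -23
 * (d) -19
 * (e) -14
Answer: e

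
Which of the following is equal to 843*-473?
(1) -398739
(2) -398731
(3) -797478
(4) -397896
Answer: 1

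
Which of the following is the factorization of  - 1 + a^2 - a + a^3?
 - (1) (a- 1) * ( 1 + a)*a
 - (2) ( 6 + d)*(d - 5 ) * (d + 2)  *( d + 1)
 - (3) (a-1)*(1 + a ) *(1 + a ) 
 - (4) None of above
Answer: 3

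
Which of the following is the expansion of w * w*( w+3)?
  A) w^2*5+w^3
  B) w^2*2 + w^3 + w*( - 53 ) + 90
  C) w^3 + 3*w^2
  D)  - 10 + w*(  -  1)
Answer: C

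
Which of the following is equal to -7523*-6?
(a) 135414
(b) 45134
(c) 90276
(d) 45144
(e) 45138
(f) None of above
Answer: e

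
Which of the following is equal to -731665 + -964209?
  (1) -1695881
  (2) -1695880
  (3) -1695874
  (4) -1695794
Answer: 3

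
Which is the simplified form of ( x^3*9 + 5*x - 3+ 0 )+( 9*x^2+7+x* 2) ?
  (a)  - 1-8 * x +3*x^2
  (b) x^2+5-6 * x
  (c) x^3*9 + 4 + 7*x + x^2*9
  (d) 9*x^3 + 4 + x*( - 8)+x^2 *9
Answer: c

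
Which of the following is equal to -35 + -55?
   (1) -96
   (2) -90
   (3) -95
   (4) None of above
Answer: 2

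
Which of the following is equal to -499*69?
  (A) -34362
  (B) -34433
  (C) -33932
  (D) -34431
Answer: D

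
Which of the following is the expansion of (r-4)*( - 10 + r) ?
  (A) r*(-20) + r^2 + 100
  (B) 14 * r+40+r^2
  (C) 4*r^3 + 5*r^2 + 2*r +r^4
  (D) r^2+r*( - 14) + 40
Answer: D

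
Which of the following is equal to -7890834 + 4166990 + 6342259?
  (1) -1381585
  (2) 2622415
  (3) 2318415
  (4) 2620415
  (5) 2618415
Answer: 5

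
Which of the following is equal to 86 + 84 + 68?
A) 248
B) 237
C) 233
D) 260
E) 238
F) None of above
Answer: E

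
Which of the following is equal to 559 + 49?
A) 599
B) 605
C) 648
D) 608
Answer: D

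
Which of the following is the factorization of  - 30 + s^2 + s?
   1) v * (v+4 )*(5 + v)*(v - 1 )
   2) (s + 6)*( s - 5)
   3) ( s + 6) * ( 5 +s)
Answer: 2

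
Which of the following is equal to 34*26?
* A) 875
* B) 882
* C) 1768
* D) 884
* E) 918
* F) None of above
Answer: D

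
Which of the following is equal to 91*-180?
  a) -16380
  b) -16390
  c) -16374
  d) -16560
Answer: a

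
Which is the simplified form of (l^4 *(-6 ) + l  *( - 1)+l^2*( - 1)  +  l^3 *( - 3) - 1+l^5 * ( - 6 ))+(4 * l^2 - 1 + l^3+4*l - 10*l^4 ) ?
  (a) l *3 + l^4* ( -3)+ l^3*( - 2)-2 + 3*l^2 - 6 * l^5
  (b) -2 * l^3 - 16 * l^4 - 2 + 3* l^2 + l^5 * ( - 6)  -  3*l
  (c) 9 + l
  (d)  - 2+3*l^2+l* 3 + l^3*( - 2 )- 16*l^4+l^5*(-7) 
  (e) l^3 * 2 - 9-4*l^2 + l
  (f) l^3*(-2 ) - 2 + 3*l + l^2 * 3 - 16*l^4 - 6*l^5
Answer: f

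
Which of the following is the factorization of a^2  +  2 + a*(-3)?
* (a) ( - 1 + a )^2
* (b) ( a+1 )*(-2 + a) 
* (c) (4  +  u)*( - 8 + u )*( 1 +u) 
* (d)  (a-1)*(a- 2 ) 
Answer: d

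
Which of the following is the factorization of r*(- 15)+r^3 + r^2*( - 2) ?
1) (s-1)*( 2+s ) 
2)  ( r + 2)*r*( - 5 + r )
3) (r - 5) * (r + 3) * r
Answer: 3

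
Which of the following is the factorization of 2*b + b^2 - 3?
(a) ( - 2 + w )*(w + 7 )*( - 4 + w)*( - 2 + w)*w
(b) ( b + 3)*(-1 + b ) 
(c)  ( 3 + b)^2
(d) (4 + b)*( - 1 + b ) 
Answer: b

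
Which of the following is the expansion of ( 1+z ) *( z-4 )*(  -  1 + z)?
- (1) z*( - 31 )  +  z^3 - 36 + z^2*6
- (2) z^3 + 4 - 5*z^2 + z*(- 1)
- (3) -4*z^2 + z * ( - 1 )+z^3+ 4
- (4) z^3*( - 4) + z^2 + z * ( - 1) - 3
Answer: 3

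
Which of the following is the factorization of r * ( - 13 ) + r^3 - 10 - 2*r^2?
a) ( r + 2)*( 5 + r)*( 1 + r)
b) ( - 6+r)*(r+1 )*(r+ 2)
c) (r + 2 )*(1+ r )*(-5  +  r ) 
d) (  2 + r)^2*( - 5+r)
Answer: c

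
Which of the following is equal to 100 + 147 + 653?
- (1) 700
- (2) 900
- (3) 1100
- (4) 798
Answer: 2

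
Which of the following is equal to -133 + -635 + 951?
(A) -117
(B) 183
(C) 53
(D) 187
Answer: B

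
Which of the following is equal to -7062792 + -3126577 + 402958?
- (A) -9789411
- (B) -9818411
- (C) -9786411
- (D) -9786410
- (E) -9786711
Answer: C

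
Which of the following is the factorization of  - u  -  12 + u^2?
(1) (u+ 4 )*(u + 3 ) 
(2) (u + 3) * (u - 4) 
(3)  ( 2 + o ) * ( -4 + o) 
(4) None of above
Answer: 2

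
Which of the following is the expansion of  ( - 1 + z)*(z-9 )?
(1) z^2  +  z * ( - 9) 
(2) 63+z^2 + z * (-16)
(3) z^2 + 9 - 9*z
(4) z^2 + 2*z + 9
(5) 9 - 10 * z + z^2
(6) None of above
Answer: 5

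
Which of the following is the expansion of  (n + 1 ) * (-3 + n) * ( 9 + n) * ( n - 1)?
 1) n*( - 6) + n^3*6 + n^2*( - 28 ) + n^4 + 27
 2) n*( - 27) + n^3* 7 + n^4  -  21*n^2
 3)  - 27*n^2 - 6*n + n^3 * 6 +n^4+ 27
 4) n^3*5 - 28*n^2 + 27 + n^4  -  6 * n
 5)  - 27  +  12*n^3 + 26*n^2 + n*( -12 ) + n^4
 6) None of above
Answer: 1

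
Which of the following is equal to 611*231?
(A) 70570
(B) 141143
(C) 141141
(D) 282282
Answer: C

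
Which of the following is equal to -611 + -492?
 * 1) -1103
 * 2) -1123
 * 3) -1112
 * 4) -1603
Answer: 1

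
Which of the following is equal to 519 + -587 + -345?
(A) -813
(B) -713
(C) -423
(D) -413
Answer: D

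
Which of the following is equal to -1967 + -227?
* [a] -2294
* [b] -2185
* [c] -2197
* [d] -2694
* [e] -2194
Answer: e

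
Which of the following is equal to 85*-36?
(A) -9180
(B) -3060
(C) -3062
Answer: B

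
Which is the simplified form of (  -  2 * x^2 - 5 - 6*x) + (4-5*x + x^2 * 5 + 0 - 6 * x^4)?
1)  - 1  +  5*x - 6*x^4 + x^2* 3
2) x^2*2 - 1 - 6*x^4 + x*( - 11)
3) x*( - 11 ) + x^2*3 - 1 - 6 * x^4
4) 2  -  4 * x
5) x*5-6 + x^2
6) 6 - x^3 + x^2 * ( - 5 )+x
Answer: 3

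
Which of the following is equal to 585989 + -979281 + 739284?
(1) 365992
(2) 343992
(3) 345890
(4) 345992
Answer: 4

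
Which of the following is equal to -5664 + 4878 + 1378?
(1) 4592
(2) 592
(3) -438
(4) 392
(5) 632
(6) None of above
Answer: 2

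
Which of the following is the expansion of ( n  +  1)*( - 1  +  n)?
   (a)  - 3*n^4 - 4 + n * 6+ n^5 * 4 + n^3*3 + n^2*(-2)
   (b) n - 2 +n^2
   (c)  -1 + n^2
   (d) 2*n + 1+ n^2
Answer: c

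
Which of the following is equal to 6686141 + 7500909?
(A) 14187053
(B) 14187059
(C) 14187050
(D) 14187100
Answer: C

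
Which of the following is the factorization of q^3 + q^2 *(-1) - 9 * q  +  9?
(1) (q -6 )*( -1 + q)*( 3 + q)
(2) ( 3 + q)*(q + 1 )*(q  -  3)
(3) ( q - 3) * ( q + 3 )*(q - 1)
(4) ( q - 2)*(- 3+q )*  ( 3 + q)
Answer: 3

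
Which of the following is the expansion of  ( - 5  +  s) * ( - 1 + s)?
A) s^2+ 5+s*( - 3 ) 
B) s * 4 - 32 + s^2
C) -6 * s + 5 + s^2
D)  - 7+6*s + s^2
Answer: C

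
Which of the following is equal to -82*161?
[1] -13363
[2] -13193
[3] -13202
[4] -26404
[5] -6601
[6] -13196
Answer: 3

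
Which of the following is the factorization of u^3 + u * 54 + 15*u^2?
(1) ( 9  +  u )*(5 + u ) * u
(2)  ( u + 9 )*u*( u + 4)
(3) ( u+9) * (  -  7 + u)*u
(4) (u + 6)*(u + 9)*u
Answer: 4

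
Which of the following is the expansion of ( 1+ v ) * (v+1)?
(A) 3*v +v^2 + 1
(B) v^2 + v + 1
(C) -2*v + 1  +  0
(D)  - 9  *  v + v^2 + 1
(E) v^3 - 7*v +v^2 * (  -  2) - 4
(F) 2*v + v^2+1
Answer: F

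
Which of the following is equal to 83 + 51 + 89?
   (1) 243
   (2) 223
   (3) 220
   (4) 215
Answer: 2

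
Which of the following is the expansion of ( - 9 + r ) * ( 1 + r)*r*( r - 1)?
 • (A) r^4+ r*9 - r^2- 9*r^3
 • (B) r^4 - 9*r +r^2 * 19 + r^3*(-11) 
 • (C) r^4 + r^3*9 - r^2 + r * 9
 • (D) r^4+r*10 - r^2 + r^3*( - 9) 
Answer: A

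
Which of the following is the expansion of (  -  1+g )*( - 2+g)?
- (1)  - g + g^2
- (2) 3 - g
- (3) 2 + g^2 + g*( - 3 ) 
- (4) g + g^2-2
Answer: 3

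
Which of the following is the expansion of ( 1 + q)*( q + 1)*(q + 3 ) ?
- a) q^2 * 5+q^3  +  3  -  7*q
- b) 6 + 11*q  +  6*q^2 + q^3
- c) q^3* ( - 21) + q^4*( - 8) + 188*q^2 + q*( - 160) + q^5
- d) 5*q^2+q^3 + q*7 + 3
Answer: d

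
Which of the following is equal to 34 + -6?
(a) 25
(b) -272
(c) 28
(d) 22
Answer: c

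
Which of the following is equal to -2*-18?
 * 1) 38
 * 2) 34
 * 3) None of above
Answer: 3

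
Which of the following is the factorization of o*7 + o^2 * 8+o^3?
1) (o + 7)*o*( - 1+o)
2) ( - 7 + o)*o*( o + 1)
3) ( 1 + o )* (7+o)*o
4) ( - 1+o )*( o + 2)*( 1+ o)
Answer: 3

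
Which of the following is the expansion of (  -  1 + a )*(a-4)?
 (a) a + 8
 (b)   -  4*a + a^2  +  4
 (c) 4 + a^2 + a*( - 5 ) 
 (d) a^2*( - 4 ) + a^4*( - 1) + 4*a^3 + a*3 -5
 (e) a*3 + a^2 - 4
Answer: c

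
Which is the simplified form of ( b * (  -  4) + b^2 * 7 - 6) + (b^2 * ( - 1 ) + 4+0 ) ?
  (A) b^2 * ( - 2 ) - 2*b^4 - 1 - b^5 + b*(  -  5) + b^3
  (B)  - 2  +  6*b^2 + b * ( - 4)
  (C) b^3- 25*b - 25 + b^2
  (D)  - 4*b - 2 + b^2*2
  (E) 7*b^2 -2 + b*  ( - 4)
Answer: B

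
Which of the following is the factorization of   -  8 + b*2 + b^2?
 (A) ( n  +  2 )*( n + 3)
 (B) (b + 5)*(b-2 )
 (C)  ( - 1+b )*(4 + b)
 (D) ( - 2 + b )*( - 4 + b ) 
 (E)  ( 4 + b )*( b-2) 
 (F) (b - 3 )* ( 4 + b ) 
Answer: E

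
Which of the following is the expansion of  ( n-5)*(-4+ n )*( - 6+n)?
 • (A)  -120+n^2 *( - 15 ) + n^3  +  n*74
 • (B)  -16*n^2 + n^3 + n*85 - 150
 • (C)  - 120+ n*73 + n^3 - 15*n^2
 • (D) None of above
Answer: A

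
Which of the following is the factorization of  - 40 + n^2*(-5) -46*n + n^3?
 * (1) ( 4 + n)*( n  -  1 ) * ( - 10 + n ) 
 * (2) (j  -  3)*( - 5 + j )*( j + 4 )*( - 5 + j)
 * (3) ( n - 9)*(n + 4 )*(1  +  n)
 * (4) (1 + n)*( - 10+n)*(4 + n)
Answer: 4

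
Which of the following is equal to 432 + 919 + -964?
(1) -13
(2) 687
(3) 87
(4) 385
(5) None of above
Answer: 5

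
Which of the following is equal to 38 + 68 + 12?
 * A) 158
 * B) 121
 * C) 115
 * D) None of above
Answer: D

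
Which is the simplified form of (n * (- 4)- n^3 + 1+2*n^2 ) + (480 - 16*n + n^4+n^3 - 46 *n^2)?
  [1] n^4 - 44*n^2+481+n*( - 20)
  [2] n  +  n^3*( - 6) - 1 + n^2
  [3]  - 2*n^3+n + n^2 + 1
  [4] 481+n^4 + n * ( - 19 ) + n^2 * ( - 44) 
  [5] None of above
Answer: 1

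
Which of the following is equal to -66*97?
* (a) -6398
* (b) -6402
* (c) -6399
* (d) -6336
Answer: b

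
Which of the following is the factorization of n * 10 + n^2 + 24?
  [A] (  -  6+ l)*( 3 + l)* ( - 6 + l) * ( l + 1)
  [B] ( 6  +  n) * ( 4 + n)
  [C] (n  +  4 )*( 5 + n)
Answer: B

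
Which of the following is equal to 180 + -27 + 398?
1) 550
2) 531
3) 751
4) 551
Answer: 4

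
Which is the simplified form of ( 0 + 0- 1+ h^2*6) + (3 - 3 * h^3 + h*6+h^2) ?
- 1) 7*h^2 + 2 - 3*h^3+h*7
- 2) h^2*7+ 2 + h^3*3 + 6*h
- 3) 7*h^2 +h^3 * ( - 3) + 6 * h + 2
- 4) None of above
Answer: 3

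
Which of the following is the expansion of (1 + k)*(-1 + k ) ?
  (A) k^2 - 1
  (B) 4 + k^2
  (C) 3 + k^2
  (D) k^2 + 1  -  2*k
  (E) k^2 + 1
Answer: A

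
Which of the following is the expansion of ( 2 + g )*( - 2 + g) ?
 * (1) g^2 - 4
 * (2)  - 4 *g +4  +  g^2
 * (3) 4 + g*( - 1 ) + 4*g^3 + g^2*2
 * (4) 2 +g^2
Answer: 1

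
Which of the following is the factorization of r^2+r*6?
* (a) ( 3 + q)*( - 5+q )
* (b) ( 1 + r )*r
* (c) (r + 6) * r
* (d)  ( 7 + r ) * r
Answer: c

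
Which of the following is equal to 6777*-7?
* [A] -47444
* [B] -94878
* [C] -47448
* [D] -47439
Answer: D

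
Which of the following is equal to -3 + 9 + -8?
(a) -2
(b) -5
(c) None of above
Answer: a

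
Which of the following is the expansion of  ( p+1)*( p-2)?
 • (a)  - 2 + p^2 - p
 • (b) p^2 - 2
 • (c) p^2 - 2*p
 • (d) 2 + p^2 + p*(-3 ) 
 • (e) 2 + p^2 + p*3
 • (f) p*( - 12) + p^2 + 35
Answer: a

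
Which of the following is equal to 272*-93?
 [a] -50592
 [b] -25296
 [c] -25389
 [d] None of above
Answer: b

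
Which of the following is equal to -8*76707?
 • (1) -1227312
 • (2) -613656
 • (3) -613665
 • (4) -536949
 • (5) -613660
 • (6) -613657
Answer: 2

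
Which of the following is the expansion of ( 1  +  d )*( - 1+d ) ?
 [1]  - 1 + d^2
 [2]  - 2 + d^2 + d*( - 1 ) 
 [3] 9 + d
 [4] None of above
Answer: 1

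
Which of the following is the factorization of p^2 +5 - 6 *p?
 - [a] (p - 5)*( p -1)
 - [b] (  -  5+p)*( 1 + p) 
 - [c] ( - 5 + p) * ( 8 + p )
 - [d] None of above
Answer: a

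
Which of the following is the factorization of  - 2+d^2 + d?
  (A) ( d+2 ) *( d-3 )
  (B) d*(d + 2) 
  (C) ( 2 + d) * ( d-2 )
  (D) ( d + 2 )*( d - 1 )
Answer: D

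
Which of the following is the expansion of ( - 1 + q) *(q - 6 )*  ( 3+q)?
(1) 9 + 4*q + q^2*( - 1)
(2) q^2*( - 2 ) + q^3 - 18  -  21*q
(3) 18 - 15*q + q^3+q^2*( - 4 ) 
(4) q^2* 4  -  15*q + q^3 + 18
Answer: 3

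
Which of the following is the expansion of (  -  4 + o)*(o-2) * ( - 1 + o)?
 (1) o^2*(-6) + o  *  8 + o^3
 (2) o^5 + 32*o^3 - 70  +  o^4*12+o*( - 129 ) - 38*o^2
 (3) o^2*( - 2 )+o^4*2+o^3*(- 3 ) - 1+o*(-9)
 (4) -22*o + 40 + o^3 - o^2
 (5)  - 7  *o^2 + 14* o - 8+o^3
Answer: 5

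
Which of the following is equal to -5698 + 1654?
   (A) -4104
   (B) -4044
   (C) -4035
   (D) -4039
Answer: B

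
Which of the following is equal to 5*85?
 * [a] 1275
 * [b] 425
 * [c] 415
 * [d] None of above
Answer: b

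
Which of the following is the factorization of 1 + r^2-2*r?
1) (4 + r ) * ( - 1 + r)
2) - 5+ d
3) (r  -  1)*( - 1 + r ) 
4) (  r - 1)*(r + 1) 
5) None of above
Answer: 3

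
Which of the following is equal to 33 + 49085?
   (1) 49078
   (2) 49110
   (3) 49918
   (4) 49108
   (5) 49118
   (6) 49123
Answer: 5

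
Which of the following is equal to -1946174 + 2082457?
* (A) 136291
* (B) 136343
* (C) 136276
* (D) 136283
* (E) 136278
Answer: D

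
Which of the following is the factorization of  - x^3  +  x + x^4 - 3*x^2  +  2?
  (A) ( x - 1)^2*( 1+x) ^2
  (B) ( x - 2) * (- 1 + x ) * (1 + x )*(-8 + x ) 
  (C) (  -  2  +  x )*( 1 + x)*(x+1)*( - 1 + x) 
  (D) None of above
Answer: C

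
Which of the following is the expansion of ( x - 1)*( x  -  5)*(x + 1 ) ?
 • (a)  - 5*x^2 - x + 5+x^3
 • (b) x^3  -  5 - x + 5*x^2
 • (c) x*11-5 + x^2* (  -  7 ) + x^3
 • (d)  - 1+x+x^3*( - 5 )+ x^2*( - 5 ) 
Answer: a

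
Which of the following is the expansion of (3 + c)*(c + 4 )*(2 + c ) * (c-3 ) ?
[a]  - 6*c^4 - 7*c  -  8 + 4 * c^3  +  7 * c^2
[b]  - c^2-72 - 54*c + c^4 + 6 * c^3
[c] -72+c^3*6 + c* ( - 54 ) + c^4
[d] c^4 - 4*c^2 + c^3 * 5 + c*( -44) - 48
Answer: b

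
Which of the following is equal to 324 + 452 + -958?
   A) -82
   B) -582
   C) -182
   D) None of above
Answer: C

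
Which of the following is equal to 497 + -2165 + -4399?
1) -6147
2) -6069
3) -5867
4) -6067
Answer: 4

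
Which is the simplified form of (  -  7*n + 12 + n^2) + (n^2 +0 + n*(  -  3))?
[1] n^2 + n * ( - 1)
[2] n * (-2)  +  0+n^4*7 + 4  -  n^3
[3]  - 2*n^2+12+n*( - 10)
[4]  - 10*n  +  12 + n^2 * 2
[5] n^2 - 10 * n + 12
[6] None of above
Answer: 4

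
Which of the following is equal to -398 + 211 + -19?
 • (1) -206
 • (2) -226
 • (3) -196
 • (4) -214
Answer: 1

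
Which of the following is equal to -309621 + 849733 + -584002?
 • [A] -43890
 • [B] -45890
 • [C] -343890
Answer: A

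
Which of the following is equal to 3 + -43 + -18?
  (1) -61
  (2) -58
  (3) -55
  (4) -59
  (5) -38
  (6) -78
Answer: 2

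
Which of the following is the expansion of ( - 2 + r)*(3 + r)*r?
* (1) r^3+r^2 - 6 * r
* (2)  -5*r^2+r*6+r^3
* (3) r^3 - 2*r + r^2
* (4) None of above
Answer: 1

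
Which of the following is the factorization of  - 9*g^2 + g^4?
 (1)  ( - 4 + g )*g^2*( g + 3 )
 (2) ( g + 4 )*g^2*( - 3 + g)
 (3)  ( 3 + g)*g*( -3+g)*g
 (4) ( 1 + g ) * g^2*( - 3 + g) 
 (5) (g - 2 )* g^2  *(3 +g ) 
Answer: 3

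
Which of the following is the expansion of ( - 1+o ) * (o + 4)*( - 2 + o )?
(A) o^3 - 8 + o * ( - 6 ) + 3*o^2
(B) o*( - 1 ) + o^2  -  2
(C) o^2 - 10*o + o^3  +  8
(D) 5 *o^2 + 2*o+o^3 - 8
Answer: C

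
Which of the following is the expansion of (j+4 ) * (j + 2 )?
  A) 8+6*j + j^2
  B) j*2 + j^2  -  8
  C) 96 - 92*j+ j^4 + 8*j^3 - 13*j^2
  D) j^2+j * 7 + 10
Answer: A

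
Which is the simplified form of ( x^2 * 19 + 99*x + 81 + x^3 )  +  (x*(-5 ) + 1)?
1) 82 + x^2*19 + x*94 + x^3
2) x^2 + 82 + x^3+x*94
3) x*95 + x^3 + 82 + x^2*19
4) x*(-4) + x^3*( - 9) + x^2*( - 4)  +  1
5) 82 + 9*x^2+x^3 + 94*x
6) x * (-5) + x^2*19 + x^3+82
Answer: 1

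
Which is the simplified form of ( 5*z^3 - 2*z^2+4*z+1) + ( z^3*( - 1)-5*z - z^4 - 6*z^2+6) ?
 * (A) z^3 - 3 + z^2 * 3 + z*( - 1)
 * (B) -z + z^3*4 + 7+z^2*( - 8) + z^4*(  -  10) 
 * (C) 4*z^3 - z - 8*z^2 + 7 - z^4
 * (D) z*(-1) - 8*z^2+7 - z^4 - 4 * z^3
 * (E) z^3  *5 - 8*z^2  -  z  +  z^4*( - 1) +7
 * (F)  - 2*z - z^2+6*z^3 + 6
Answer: C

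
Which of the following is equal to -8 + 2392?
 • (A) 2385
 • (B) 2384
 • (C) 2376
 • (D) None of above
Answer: B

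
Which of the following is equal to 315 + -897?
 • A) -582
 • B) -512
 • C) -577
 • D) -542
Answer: A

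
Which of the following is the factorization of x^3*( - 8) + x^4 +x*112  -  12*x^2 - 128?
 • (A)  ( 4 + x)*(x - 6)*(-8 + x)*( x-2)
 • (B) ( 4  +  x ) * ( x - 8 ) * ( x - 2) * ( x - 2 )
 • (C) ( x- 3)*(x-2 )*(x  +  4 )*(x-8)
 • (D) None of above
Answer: B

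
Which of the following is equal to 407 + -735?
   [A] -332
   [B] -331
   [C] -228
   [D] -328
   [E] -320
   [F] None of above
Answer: D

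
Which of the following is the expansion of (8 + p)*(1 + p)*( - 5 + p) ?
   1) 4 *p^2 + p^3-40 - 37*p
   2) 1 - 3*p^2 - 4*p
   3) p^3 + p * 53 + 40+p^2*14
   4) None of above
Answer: 1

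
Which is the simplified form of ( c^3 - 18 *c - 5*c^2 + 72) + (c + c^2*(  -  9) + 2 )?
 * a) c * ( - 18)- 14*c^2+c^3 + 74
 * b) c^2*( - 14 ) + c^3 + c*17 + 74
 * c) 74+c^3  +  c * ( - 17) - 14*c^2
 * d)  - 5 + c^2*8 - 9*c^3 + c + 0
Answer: c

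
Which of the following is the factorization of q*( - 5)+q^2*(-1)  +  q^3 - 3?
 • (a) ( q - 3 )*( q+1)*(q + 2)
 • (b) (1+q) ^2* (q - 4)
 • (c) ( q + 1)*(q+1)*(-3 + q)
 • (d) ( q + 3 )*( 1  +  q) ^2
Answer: c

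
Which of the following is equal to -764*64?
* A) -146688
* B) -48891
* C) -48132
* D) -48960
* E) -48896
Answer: E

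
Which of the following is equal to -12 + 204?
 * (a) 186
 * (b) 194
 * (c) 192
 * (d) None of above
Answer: c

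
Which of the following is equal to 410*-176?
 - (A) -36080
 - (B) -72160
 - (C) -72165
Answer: B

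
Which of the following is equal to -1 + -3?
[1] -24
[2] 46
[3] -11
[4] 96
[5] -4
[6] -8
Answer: 5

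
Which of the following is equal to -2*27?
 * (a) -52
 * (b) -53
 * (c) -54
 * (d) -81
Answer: c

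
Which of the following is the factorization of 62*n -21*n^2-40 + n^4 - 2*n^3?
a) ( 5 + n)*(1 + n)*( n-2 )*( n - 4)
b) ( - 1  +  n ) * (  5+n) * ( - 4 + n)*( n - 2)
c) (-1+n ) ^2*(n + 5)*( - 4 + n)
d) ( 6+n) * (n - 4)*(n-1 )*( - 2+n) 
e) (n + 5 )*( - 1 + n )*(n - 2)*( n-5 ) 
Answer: b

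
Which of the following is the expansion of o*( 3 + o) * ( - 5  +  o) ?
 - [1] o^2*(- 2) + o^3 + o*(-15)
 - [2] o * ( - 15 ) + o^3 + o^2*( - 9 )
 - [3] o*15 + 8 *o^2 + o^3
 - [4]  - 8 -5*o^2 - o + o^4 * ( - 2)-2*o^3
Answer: 1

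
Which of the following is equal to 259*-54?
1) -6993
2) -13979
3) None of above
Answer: 3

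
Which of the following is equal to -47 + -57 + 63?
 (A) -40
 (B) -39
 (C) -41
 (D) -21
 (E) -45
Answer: C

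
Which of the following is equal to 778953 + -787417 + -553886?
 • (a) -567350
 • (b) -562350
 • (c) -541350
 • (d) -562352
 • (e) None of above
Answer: b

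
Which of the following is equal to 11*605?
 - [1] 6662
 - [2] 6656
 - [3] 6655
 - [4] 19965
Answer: 3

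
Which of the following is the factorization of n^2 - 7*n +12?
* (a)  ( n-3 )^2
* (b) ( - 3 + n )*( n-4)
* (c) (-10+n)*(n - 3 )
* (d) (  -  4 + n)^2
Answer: b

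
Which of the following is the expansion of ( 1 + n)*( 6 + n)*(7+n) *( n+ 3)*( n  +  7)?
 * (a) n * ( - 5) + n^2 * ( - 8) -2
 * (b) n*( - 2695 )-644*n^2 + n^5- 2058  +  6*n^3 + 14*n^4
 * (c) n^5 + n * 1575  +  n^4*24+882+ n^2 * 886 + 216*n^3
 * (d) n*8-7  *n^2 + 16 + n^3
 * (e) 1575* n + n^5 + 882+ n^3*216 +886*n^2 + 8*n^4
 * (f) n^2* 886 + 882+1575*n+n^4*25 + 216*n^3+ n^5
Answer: c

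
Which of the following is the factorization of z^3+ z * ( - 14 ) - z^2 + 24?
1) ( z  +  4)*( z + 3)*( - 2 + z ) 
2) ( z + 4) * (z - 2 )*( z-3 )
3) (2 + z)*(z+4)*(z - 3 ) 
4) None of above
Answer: 2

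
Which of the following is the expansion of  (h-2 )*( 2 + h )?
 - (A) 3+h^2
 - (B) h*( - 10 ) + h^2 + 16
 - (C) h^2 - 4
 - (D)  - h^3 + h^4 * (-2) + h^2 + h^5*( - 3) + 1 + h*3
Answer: C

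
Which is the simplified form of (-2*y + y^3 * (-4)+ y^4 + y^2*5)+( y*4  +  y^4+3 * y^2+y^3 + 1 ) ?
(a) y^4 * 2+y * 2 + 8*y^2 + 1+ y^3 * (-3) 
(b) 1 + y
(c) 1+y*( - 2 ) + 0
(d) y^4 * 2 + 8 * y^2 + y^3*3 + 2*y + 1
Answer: a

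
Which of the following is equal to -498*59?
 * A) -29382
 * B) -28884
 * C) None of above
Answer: A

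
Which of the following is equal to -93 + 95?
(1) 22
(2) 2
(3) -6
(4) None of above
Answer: 2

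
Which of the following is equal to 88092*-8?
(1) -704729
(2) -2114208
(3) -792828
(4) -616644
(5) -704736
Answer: 5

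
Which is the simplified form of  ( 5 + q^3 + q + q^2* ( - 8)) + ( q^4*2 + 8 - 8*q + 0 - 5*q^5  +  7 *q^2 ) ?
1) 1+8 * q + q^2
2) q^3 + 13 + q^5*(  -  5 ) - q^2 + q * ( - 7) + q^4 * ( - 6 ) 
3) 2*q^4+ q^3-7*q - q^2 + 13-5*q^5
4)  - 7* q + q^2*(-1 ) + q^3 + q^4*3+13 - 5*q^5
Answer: 3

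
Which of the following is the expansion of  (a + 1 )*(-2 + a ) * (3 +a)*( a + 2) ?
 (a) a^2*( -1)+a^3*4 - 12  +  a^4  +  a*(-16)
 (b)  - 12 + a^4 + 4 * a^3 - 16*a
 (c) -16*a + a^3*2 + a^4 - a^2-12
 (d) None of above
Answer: a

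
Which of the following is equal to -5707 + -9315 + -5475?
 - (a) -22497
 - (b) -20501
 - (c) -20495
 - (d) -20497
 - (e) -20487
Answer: d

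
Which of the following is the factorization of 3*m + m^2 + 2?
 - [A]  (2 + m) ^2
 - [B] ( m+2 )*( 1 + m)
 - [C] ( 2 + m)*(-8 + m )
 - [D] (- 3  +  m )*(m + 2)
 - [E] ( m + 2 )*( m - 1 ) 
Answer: B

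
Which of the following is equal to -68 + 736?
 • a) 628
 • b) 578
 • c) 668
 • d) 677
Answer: c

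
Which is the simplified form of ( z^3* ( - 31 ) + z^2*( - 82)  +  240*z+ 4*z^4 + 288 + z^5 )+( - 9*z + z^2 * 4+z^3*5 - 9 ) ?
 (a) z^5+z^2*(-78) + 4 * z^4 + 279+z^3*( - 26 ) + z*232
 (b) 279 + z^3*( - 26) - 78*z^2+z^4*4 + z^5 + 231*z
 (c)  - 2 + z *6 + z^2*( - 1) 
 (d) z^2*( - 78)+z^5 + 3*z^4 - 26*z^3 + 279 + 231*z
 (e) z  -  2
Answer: b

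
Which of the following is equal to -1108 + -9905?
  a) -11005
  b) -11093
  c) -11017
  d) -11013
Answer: d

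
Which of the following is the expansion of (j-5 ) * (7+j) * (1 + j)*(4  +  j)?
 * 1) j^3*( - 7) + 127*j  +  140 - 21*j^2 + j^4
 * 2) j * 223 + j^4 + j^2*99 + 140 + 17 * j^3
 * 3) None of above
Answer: 3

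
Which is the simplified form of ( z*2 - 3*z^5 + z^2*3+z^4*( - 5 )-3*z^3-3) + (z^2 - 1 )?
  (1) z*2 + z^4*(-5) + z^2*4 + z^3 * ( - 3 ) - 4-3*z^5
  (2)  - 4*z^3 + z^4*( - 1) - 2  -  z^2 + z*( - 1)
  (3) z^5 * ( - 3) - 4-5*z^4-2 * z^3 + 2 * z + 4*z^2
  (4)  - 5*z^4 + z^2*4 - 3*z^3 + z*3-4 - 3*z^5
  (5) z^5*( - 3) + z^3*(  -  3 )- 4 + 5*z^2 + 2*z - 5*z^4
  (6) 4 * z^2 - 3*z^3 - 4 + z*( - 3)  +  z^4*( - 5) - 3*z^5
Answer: 1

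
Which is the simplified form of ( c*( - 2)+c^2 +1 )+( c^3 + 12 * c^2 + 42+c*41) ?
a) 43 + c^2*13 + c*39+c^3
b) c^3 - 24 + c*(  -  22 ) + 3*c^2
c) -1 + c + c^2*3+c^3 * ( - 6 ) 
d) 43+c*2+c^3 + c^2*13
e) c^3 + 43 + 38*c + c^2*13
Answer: a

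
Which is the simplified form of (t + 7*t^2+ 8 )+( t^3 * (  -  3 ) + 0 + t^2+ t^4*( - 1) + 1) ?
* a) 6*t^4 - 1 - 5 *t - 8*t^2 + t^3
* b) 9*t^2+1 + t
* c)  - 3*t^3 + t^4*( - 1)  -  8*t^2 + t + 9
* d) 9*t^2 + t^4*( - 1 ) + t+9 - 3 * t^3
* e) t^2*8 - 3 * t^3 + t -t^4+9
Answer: e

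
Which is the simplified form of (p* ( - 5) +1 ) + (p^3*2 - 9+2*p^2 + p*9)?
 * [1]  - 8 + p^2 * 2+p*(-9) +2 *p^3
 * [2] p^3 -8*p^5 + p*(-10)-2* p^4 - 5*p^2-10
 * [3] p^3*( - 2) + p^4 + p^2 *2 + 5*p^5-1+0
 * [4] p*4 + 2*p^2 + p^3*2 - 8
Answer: 4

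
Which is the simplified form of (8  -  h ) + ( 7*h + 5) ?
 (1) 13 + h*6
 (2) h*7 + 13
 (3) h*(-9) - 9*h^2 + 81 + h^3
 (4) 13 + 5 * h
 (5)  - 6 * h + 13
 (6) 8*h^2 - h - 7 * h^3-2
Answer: 1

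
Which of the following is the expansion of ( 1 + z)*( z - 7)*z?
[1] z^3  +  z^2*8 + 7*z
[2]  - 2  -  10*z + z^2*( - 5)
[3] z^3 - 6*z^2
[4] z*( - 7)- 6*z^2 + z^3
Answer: 4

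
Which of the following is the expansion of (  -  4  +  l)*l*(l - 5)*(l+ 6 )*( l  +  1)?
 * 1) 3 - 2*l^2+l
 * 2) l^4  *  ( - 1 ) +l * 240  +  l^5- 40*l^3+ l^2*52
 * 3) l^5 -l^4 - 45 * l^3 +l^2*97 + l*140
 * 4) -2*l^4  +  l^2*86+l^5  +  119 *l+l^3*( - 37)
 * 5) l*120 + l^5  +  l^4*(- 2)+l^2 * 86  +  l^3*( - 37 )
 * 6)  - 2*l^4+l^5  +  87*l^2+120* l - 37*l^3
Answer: 5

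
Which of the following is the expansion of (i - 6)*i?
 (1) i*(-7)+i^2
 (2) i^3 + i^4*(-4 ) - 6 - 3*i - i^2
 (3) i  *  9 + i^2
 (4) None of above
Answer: 4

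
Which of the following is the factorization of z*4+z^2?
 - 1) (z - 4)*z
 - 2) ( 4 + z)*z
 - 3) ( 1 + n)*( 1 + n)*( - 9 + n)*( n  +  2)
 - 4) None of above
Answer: 2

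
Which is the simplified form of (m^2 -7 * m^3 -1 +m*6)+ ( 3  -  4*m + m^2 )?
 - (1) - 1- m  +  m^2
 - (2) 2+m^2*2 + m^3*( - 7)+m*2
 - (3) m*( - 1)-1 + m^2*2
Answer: 2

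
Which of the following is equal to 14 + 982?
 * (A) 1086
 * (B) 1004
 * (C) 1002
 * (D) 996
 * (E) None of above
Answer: D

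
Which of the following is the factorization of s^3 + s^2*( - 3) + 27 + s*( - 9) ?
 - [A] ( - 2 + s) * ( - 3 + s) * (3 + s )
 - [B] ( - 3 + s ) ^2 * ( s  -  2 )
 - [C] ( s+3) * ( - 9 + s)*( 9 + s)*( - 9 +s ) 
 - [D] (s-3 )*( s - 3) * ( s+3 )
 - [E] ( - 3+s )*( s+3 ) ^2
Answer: D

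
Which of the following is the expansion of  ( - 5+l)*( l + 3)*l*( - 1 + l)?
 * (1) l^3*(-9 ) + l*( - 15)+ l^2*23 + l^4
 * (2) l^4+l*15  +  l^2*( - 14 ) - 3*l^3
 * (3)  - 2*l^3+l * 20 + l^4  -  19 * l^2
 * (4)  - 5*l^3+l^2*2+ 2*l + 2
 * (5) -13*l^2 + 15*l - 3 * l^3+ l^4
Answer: 5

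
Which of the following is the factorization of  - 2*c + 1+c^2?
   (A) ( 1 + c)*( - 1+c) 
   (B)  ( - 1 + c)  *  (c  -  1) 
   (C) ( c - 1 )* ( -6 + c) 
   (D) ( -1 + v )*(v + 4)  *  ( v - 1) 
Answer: B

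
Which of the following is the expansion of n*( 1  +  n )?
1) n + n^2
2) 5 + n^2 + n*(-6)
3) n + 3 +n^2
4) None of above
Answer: 1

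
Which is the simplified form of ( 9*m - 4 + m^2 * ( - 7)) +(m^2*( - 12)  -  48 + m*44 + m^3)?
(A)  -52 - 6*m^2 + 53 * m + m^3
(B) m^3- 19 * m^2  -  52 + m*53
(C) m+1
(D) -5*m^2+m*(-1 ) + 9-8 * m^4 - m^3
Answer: B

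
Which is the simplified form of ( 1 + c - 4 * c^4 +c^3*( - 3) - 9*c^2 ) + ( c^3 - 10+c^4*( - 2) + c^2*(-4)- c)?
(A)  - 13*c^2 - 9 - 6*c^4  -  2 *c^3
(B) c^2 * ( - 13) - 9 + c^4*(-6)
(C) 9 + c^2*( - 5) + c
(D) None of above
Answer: A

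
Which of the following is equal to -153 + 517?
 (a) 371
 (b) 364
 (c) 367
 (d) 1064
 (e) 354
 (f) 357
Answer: b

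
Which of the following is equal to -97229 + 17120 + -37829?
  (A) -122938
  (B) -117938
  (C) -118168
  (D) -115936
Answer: B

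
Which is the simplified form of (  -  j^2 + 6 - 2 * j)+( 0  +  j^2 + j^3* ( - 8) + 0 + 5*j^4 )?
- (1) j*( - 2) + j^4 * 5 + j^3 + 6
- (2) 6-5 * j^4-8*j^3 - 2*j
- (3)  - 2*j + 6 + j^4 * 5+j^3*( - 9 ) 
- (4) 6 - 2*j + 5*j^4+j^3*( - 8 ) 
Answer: 4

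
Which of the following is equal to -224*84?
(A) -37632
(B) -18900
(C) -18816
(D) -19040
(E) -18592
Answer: C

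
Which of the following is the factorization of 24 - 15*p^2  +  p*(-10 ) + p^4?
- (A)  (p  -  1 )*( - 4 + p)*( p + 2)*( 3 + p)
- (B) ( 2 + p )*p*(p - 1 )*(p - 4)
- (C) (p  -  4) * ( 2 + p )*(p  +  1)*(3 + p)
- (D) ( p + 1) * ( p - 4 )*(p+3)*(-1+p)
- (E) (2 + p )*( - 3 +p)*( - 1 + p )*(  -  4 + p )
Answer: A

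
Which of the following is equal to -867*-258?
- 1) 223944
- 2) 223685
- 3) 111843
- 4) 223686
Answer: 4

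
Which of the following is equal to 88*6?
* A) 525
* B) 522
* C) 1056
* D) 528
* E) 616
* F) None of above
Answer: D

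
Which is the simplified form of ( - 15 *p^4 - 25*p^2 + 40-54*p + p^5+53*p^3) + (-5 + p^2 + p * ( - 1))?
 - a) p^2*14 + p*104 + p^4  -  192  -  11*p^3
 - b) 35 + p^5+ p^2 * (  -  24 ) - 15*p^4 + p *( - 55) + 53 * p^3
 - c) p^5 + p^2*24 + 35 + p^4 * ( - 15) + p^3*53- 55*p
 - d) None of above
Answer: b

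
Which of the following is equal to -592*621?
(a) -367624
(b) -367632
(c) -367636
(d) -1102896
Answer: b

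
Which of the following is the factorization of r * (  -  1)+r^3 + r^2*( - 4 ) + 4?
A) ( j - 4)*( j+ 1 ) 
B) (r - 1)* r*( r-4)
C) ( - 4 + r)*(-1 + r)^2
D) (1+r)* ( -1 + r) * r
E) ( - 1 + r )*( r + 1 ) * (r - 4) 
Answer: E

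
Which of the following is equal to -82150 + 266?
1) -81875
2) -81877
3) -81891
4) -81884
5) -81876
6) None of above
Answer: 4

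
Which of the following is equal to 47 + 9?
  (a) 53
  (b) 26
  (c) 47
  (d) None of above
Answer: d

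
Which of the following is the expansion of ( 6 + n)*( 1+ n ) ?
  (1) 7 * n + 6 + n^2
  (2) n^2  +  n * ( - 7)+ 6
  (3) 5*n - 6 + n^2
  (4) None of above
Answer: 1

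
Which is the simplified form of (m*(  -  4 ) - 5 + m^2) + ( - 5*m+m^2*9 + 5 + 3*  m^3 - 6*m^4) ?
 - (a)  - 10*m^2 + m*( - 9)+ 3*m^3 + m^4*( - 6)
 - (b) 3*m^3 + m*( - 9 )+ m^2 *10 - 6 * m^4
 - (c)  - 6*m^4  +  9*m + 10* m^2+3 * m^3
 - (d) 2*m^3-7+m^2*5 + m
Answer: b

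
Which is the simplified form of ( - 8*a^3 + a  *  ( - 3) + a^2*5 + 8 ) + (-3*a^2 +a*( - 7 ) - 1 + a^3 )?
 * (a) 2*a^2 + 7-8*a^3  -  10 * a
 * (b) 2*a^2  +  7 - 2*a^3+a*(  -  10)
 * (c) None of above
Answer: c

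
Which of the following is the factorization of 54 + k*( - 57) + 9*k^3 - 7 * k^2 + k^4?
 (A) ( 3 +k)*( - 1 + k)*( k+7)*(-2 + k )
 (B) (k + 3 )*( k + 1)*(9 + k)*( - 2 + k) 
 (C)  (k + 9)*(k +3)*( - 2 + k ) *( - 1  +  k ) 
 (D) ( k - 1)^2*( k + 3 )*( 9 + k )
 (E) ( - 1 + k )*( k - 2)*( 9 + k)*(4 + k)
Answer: C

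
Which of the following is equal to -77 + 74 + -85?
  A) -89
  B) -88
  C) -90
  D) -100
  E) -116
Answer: B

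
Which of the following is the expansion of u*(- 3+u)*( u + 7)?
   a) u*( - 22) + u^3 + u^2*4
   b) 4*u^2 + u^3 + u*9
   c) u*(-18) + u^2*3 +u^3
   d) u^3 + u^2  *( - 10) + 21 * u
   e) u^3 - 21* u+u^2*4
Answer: e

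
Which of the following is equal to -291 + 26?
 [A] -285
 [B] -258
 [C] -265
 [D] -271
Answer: C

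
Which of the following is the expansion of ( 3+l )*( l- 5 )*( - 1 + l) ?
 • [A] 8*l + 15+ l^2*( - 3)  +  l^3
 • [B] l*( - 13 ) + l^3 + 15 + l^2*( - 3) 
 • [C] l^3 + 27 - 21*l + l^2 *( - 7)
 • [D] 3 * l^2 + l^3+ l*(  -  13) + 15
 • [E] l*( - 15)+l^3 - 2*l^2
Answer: B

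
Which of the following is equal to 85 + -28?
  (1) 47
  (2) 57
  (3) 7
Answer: 2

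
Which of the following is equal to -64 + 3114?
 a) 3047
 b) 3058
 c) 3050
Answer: c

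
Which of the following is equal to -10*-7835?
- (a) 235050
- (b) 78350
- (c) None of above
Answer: b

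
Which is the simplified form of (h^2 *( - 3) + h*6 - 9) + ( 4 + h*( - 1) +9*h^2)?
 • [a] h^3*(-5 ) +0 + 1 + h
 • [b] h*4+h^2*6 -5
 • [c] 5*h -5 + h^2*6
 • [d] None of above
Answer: c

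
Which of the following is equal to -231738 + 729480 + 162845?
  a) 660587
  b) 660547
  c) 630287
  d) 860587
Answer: a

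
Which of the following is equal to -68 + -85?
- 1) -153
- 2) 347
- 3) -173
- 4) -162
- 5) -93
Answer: 1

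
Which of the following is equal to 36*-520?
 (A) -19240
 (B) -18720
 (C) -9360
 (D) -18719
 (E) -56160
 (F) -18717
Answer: B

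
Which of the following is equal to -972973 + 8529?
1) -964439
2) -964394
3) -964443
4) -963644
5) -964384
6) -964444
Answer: 6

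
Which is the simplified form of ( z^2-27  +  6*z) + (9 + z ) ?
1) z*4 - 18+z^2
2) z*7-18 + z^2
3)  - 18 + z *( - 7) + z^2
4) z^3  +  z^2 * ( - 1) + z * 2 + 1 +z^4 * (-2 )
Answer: 2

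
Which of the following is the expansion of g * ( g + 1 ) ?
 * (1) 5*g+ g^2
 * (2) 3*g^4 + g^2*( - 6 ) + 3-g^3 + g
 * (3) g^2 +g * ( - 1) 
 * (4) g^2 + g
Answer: 4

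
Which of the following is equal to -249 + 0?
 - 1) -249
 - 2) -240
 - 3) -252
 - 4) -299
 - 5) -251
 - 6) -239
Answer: 1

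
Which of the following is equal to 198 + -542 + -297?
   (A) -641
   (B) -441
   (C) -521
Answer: A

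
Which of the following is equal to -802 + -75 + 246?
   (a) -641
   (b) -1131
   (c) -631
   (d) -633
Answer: c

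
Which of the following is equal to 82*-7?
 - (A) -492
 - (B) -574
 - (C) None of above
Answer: B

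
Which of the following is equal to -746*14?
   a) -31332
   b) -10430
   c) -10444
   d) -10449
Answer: c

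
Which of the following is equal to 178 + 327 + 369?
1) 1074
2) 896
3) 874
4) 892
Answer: 3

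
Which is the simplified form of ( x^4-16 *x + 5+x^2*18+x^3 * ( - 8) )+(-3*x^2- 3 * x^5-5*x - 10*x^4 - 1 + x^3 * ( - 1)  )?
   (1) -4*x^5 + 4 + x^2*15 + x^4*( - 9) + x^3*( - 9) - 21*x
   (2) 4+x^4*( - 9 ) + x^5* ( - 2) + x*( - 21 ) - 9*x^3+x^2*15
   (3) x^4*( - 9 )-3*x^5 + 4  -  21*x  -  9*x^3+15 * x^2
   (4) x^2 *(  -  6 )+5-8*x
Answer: 3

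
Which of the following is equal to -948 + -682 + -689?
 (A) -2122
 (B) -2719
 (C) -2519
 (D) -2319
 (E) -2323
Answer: D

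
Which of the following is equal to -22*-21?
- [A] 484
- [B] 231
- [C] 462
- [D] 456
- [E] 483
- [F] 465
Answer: C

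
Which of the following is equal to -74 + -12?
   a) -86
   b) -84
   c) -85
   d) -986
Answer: a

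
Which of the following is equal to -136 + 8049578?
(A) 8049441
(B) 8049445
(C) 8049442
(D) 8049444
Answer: C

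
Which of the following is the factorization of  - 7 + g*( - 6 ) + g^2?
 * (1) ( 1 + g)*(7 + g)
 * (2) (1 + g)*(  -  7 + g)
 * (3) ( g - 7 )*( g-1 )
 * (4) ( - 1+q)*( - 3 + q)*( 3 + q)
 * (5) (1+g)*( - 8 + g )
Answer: 2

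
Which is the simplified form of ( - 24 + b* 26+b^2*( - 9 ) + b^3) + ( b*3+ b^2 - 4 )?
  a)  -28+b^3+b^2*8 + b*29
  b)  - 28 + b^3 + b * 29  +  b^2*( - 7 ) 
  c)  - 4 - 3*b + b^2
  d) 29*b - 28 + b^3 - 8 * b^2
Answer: d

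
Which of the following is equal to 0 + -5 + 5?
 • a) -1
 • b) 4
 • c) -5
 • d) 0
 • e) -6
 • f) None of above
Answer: d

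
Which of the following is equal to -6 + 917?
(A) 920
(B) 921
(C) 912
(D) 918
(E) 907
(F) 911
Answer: F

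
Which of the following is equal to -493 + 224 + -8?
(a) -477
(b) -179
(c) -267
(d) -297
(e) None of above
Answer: e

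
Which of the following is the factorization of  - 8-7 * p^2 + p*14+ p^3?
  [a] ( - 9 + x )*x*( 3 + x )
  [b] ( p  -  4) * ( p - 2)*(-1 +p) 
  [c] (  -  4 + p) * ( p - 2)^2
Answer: b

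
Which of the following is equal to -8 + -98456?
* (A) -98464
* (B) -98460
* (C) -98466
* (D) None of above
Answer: A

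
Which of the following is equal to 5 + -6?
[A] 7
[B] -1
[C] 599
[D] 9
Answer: B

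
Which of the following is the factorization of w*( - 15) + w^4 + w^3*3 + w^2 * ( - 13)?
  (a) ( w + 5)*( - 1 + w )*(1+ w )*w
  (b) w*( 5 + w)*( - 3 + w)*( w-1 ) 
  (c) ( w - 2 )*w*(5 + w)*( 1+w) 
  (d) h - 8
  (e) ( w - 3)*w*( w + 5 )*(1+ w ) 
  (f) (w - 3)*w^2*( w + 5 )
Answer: e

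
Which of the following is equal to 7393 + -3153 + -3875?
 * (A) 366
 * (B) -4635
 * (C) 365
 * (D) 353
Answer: C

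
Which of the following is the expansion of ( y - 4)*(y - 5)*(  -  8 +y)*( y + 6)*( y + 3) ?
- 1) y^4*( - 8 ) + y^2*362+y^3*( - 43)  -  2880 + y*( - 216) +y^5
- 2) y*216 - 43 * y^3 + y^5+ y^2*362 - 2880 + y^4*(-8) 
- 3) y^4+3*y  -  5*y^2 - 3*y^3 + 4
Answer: 2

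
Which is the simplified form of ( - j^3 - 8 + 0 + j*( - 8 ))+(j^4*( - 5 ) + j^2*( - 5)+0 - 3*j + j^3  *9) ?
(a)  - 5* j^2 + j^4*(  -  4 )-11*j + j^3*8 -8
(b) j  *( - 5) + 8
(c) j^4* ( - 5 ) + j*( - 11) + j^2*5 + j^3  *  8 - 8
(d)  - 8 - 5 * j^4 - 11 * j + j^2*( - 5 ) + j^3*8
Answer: d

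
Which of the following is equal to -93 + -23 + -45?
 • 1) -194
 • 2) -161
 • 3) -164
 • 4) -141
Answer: 2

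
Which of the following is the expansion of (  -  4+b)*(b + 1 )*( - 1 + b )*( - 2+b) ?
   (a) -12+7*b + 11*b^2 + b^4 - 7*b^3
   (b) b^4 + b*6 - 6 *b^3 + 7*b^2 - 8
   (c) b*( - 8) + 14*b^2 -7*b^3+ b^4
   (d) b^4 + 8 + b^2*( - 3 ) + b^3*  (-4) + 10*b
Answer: b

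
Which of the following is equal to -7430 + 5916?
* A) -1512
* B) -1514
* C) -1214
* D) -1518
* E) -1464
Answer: B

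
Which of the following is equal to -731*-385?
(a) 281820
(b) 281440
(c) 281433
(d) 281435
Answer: d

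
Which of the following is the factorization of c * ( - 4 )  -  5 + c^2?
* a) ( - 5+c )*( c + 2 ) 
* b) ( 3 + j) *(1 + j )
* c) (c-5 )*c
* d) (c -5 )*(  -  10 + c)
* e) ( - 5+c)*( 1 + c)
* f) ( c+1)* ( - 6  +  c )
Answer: e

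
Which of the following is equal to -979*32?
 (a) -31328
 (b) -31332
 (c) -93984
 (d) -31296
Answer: a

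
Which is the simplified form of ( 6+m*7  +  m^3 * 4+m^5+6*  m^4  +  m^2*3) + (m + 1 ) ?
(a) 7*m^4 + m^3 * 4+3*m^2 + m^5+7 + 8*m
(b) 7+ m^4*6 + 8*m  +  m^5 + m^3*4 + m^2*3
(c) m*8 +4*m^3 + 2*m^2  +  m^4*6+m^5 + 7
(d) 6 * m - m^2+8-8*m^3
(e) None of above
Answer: b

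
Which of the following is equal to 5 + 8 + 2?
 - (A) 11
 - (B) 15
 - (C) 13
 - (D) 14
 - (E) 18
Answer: B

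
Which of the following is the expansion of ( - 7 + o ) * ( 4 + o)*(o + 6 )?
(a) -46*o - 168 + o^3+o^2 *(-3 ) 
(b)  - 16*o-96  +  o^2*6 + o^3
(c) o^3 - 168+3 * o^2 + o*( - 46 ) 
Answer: c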